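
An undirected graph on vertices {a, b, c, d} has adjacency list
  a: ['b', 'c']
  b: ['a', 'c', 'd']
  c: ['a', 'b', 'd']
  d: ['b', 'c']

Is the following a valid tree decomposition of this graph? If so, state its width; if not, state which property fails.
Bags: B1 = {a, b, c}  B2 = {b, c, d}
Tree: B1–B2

Yes; width 2.

Checking the three conditions: (i) the bags cover all of {a, b, c, d}; (ii) for each edge, some bag contains both endpoints; (iii) the bags containing any fixed vertex form a subtree. All hold, so the decomposition is valid with width 3 − 1 = 2.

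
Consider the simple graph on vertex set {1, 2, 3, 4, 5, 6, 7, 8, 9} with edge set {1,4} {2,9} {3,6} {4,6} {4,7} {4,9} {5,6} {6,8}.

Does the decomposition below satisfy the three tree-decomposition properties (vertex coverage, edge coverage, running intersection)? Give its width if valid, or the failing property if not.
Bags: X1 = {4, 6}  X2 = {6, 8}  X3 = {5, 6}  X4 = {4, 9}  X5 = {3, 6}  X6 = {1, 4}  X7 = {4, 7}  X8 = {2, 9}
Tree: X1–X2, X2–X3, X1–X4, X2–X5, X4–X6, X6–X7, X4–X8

Vertex coverage: the bags together contain {1, 2, 3, 4, 5, 6, 7, 8, 9}, the full vertex set. Edge coverage: each edge of G has both endpoints in at least one bag. Running intersection: for every vertex, the bags containing it form a connected subtree. All three properties hold, so this is a valid tree decomposition of width max|bag| − 1 = 1, and hence tw(G) ≤ 1.

Yes; width 1.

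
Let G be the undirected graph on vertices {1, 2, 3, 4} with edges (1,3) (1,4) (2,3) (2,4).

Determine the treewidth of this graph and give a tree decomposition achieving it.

The largest bag has 3 vertices, giving width 2; this decomposition certifies tw(G) ≤ 2. Since 4–2–3–1–4 is a cycle in G, G is not acyclic. Forests are exactly the graphs of treewidth ≤ 1, so tw(G) ≥ 2. Combining the bounds, tw(G) = 2.

Treewidth 2.
Bags: B1 = {2, 3, 4}  B2 = {1, 3, 4}
Tree: B1–B2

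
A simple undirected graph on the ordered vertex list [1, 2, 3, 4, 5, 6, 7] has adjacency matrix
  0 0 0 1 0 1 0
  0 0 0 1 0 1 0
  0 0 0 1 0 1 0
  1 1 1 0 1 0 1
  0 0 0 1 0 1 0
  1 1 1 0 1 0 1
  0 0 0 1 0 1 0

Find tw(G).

2

A width-2 tree decomposition is:
Bags: B1 = {4, 5, 6}  B2 = {4, 6, 7}  B3 = {3, 4, 6}  B4 = {1, 4, 6}  B5 = {2, 4, 6}
Tree: B1–B2, B2–B3, B3–B4, B4–B5
Every bag has size at most 3, so the width is 3 − 1 = 2 and tw(G) ≤ 2. Since 6–5–4–7–6 is a cycle in G, G is not acyclic. Forests are exactly the graphs of treewidth ≤ 1, so tw(G) ≥ 2. Combining the bounds, tw(G) = 2.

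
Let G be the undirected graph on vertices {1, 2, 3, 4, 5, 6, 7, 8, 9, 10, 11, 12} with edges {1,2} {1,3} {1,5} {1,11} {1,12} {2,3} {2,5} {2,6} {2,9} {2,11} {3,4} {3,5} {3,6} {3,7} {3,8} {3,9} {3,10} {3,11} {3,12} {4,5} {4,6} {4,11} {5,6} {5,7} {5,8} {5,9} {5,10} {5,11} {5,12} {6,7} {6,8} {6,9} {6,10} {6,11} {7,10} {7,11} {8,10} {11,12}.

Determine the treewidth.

4

A width-4 tree decomposition is:
Bags: B1 = {1, 2, 3, 5, 11}  B2 = {2, 3, 5, 6, 11}  B3 = {2, 3, 5, 6, 9}  B4 = {3, 5, 6, 7, 11}  B5 = {3, 4, 5, 6, 11}  B6 = {3, 5, 6, 7, 10}  B7 = {1, 3, 5, 11, 12}  B8 = {3, 5, 6, 8, 10}
Tree: B1–B2, B2–B3, B2–B4, B2–B5, B4–B6, B1–B7, B6–B8
Each bag holds 5 vertices, so the decomposition has width 4, which upper-bounds the treewidth. For the lower bound, the 5 vertices {1, 2, 3, 5, 11} are pairwise adjacent, and any tree decomposition puts a clique entirely inside one bag — forcing width ≥ 4. The upper and lower bounds meet at 4, so that is the treewidth.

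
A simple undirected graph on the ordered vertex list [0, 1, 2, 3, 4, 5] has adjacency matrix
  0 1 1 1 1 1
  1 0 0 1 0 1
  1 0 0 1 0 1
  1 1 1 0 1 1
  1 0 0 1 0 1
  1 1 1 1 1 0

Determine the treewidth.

A width-3 tree decomposition is:
Bags: B1 = {0, 2, 3, 5}  B2 = {0, 1, 3, 5}  B3 = {0, 3, 4, 5}
Tree: B1–B2, B1–B3
Each bag holds 4 vertices, so the decomposition has width 3, which upper-bounds the treewidth. Conversely, {0, 1, 3, 5} is a clique of size 4, and the vertices of any clique must share a bag in every tree decomposition; so some bag has ≥ 4 vertices and tw(G) ≥ 3. Therefore the treewidth is 3.

3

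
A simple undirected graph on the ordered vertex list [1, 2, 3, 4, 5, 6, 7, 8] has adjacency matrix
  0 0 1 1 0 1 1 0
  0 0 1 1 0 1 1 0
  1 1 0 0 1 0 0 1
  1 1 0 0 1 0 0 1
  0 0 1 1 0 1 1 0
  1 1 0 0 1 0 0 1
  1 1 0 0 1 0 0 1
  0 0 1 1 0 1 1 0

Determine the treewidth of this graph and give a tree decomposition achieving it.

Each bag holds 5 vertices, so the decomposition has width 4, which upper-bounds the treewidth. For the lower bound: the 5 vertex sets {1,3}, {2,6}, {4,8}, {5}, {7} are disjoint, each induces a connected subgraph, and every pair is joined by at least one edge of G. Contracting each set to a single vertex therefore yields K_{5} as a minor, and since treewidth is minor-monotone, tw(G) ≥ tw(K_{5}) = 4. Hence tw(G) = 4 exactly.

Treewidth 4.
One such decomposition:
Bags: B1 = {1, 2, 3, 5, 8}  B2 = {1, 2, 5, 6, 8}  B3 = {1, 2, 4, 5, 8}  B4 = {1, 2, 5, 7, 8}
Tree: B1–B2, B2–B3, B3–B4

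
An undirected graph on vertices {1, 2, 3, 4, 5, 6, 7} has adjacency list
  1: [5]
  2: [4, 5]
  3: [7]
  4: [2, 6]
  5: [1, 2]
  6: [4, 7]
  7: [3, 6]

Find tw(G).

1

A width-1 tree decomposition is:
Bags: B1 = {1, 5}  B2 = {2, 5}  B3 = {2, 4}  B4 = {4, 6}  B5 = {6, 7}  B6 = {3, 7}
Tree: B1–B2, B2–B3, B3–B4, B4–B5, B5–B6
The largest bag has 2 vertices, giving width 1; this decomposition certifies tw(G) ≤ 1. Any graph with an edge has treewidth ≥ 1, and G has the edge 1–5. The upper and lower bounds meet at 1, so that is the treewidth.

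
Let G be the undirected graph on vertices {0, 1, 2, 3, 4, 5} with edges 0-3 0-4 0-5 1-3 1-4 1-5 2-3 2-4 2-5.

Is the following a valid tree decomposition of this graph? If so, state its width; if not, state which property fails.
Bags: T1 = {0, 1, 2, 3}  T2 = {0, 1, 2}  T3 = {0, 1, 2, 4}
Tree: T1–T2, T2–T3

A tree decomposition must satisfy three properties: every vertex lies in some bag; for every edge, both endpoints lie together in some bag; and for every vertex, the bags containing it form a connected subtree. Here vertex 5 appears in no bag, so the decomposition is invalid.

No — vertex 5 appears in no bag.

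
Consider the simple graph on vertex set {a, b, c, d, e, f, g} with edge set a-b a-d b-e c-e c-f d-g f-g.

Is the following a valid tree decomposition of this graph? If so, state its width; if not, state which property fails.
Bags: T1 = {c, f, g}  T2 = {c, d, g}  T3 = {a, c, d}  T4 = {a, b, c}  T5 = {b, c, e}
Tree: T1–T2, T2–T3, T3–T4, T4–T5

Yes; width 2.

Checking the three conditions: (i) the bags cover all of {a, b, c, d, e, f, g}; (ii) for each edge, some bag contains both endpoints; (iii) the bags containing any fixed vertex form a subtree. All hold, so the decomposition is valid with width 3 − 1 = 2.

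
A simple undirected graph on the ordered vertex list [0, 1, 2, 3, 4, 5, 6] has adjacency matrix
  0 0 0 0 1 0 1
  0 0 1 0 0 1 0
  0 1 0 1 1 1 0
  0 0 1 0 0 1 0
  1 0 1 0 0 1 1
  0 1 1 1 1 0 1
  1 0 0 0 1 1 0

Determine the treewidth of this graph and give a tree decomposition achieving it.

Each bag holds 3 vertices, so the decomposition has width 2, which upper-bounds the treewidth. Conversely, {0, 4, 6} is a clique of size 3, and the vertices of any clique must share a bag in every tree decomposition; so some bag has ≥ 3 vertices and tw(G) ≥ 2. Therefore the treewidth is 2.

Treewidth 2.
Bags: B1 = {2, 4, 5}  B2 = {4, 5, 6}  B3 = {2, 3, 5}  B4 = {0, 4, 6}  B5 = {1, 2, 5}
Tree: B1–B2, B1–B3, B2–B4, B1–B5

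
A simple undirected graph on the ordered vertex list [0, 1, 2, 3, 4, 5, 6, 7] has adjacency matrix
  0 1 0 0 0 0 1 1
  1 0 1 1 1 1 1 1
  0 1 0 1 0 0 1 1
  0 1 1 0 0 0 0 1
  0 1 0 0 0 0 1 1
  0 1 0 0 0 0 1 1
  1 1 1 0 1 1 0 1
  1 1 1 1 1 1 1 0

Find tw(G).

A width-3 tree decomposition is:
Bags: B1 = {1, 2, 6, 7}  B2 = {1, 2, 3, 7}  B3 = {1, 5, 6, 7}  B4 = {0, 1, 6, 7}  B5 = {1, 4, 6, 7}
Tree: B1–B2, B1–B3, B3–B4, B3–B5
Each bag holds 4 vertices, so the decomposition has width 3, which upper-bounds the treewidth. Conversely, {1, 2, 3, 7} is a clique of size 4, and the vertices of any clique must share a bag in every tree decomposition; so some bag has ≥ 4 vertices and tw(G) ≥ 3. Therefore the treewidth is 3.

3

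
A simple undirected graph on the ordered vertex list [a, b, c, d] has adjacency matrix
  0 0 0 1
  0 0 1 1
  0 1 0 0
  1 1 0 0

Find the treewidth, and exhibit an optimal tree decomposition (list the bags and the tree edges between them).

Treewidth 1.
Bags: B1 = {b, c}  B2 = {b, d}  B3 = {a, d}
Tree: B1–B2, B2–B3

Every bag has size at most 2, so the width is 2 − 1 = 1 and tw(G) ≤ 1. G has an edge, so its treewidth is at least 1. Hence tw(G) = 1 exactly.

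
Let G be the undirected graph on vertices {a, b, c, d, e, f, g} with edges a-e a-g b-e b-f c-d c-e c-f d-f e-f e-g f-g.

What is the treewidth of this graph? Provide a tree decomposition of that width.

Treewidth 2.
One such decomposition:
Bags: B1 = {c, e, f}  B2 = {e, f, g}  B3 = {a, e, g}  B4 = {b, e, f}  B5 = {c, d, f}
Tree: B1–B2, B2–B3, B2–B4, B1–B5

The largest bag has 3 vertices, giving width 2; this decomposition certifies tw(G) ≤ 2. For the lower bound, the 3 vertices {a, e, g} are pairwise adjacent, and any tree decomposition puts a clique entirely inside one bag — forcing width ≥ 2. Therefore the treewidth is 2.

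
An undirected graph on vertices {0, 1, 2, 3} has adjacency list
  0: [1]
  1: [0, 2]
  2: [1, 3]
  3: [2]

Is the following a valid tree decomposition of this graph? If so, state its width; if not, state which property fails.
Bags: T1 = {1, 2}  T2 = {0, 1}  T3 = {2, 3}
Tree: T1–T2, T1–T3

Yes; width 1.

Vertex coverage: the bags together contain {0, 1, 2, 3}, the full vertex set. Edge coverage: each edge of G has both endpoints in at least one bag. Running intersection: for every vertex, the bags containing it form a connected subtree. All three properties hold, so this is a valid tree decomposition of width max|bag| − 1 = 1, and hence tw(G) ≤ 1.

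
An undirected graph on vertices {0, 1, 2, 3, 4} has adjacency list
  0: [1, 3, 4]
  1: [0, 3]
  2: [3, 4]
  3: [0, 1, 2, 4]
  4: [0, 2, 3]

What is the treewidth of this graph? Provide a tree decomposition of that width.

Each bag holds 3 vertices, so the decomposition has width 2, which upper-bounds the treewidth. Conversely, {0, 1, 3} is a clique of size 3, and the vertices of any clique must share a bag in every tree decomposition; so some bag has ≥ 3 vertices and tw(G) ≥ 2. Therefore the treewidth is 2.

Treewidth 2.
One such decomposition:
Bags: B1 = {2, 3, 4}  B2 = {0, 3, 4}  B3 = {0, 1, 3}
Tree: B1–B2, B2–B3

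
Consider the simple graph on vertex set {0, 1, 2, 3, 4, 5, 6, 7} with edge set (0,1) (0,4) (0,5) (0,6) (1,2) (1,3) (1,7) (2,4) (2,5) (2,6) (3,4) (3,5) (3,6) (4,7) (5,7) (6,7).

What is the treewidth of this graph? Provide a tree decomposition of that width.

The largest bag has 5 vertices, giving width 4; this decomposition certifies tw(G) ≤ 4. For the lower bound: the 5 vertex sets {5,7}, {1,2}, {0,6}, {3}, {4} are disjoint, each induces a connected subgraph, and every pair is joined by at least one edge of G. Contracting each set to a single vertex therefore yields K_{5} as a minor, and since treewidth is minor-monotone, tw(G) ≥ tw(K_{5}) = 4. Hence tw(G) = 4 exactly.

Treewidth 4.
Bags: B1 = {0, 2, 3, 5, 7}  B2 = {0, 1, 2, 3, 7}  B3 = {0, 2, 3, 6, 7}  B4 = {0, 2, 3, 4, 7}
Tree: B1–B2, B2–B3, B3–B4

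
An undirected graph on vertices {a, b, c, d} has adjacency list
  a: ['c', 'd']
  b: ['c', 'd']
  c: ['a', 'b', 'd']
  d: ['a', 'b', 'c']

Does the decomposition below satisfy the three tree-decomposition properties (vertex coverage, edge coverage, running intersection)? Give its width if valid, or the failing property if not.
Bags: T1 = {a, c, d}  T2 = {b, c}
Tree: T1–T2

No — edge (d,b) lies in no bag.

A tree decomposition must satisfy three properties: every vertex lies in some bag; for every edge, both endpoints lie together in some bag; and for every vertex, the bags containing it form a connected subtree. Here edge (d,b) lies in no bag, so the decomposition is invalid.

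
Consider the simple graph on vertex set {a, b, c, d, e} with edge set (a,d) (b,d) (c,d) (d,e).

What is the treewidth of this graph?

A width-1 tree decomposition is:
Bags: B1 = {c, d}  B2 = {b, d}  B3 = {d, e}  B4 = {a, d}
Tree: B1–B2, B2–B3, B2–B4
Each bag holds 2 vertices, so the decomposition has width 1, which upper-bounds the treewidth. G has an edge, so its treewidth is at least 1. Hence tw(G) = 1 exactly.

1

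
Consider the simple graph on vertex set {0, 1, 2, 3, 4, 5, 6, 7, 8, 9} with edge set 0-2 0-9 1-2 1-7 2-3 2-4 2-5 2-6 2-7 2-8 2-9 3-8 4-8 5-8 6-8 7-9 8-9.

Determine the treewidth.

A width-2 tree decomposition is:
Bags: B1 = {2, 3, 8}  B2 = {2, 5, 8}  B3 = {2, 4, 8}  B4 = {2, 8, 9}  B5 = {2, 7, 9}  B6 = {1, 2, 7}  B7 = {0, 2, 9}  B8 = {2, 6, 8}
Tree: B1–B2, B1–B3, B3–B4, B4–B5, B5–B6, B5–B7, B2–B8
Every bag has size at most 3, so the width is 3 − 1 = 2 and tw(G) ≤ 2. Conversely, {0, 2, 9} is a clique of size 3, and the vertices of any clique must share a bag in every tree decomposition; so some bag has ≥ 3 vertices and tw(G) ≥ 2. The upper and lower bounds meet at 2, so that is the treewidth.

2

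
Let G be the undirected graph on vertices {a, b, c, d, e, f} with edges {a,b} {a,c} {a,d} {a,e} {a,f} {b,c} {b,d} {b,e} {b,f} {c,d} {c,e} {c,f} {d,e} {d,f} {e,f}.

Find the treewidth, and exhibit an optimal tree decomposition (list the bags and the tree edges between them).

Treewidth 5.
One optimal decomposition is:
Bags: B1 = {a, b, c, d, e, f}
Tree: (single bag)

A single bag containing all 6 vertices is trivially a valid decomposition of width 5. For the lower bound, the 6 vertices {a, b, c, d, e, f} are pairwise adjacent, and any tree decomposition puts a clique entirely inside one bag — forcing width ≥ 5. Combining the bounds, tw(G) = 5.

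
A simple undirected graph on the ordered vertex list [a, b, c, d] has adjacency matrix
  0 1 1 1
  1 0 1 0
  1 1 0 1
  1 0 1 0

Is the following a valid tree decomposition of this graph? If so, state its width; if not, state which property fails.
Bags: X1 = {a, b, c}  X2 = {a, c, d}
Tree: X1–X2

Every vertex of G appears in some bag (union = {a, b, c, d}); every edge is covered by a bag; and for each vertex v the set of bags containing v is connected in the bag tree. The decomposition is therefore valid. The largest bag has 3 vertices, so the width is 2.

Yes; width 2.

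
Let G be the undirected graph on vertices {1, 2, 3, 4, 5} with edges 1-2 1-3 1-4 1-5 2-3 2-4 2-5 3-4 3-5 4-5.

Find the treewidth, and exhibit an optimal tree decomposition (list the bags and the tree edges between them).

With just one bag of size 5, the width is 5 − 1 = 4, so tw(G) ≤ 4. On the other hand G contains the 5-clique {1, 2, 3, 4, 5}. A clique must lie in a single bag of any decomposition, so no decomposition can have width below 4. Combining the bounds, tw(G) = 4.

Treewidth 4.
One optimal decomposition is:
Bags: B1 = {1, 2, 3, 4, 5}
Tree: (single bag)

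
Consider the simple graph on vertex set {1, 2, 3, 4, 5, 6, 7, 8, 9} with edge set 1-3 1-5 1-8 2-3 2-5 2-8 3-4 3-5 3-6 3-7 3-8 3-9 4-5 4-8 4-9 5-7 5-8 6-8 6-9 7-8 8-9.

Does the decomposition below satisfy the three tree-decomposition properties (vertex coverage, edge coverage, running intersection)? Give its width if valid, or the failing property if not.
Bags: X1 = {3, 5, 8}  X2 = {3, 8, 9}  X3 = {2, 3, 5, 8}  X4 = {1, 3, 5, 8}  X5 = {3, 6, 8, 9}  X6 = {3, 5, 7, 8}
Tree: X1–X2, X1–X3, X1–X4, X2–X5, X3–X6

No — vertex 4 appears in no bag.

A tree decomposition must satisfy three properties: every vertex lies in some bag; for every edge, both endpoints lie together in some bag; and for every vertex, the bags containing it form a connected subtree. Here vertex 4 appears in no bag, so the decomposition is invalid.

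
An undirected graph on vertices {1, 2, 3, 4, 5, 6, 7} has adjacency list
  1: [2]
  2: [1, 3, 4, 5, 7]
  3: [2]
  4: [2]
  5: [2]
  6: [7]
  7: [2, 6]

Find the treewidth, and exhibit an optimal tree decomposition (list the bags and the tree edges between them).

Treewidth 1.
One such decomposition:
Bags: B1 = {2, 5}  B2 = {2, 7}  B3 = {6, 7}  B4 = {2, 4}  B5 = {1, 2}  B6 = {2, 3}
Tree: B1–B2, B2–B3, B1–B4, B4–B5, B5–B6

Each bag holds 2 vertices, so the decomposition has width 1, which upper-bounds the treewidth. Since G has at least one edge (e.g. 5–2), it is not an edgeless graph, so tw(G) ≥ 1. Hence tw(G) = 1 exactly.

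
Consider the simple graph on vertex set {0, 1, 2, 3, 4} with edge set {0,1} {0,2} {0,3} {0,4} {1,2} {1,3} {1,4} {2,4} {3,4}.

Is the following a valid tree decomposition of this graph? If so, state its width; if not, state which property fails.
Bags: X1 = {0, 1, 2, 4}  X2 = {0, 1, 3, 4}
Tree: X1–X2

Yes; width 3.

Checking the three conditions: (i) the bags cover all of {0, 1, 2, 3, 4}; (ii) for each edge, some bag contains both endpoints; (iii) the bags containing any fixed vertex form a subtree. All hold, so the decomposition is valid with width 4 − 1 = 3.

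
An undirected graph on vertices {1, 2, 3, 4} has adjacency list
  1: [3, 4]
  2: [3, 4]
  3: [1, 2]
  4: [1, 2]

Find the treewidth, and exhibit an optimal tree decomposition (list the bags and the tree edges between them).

Treewidth 2.
Bags: B1 = {1, 3, 4}  B2 = {2, 3, 4}
Tree: B1–B2

The largest bag has 3 vertices, giving width 2; this decomposition certifies tw(G) ≤ 2. The edges 4–1–3–2–4 form a cycle, so G is not a tree and its treewidth is at least 2. Hence tw(G) = 2 exactly.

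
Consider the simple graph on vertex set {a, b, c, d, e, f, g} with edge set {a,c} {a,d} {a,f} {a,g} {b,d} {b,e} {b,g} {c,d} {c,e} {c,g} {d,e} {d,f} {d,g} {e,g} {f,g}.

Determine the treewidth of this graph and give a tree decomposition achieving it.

Each bag holds 4 vertices, so the decomposition has width 3, which upper-bounds the treewidth. On the other hand G contains the 4-clique {c, d, e, g}. A clique must lie in a single bag of any decomposition, so no decomposition can have width below 3. Hence tw(G) = 3 exactly.

Treewidth 3.
One optimal decomposition is:
Bags: B1 = {a, c, d, g}  B2 = {c, d, e, g}  B3 = {a, d, f, g}  B4 = {b, d, e, g}
Tree: B1–B2, B1–B3, B2–B4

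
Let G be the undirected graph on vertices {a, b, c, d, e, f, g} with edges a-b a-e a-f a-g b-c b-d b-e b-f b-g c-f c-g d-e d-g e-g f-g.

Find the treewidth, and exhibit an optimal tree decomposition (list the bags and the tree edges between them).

The largest bag has 4 vertices, giving width 3; this decomposition certifies tw(G) ≤ 3. Conversely, {b, d, e, g} is a clique of size 4, and the vertices of any clique must share a bag in every tree decomposition; so some bag has ≥ 4 vertices and tw(G) ≥ 3. Combining the bounds, tw(G) = 3.

Treewidth 3.
Bags: B1 = {a, b, e, g}  B2 = {a, b, f, g}  B3 = {b, c, f, g}  B4 = {b, d, e, g}
Tree: B1–B2, B2–B3, B1–B4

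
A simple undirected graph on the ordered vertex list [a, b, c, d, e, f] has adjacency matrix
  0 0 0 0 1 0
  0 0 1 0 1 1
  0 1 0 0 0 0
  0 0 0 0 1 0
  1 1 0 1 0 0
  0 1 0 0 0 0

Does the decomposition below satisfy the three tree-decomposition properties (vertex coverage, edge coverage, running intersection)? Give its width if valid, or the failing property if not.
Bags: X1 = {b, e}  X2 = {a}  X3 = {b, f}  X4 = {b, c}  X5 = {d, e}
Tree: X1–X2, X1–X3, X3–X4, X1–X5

A tree decomposition must satisfy three properties: every vertex lies in some bag; for every edge, both endpoints lie together in some bag; and for every vertex, the bags containing it form a connected subtree. Here edge (e,a) lies in no bag, so the decomposition is invalid.

No — edge (e,a) lies in no bag.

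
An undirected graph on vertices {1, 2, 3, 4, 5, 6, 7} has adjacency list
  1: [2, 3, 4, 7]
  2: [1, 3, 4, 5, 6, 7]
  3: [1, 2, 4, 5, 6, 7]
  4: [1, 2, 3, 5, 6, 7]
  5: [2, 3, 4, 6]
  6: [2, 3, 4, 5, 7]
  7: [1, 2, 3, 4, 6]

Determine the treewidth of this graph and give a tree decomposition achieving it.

Each bag holds 5 vertices, so the decomposition has width 4, which upper-bounds the treewidth. On the other hand G contains the 5-clique {1, 2, 3, 4, 7}. A clique must lie in a single bag of any decomposition, so no decomposition can have width below 4. Therefore the treewidth is 4.

Treewidth 4.
One such decomposition:
Bags: B1 = {1, 2, 3, 4, 7}  B2 = {2, 3, 4, 6, 7}  B3 = {2, 3, 4, 5, 6}
Tree: B1–B2, B2–B3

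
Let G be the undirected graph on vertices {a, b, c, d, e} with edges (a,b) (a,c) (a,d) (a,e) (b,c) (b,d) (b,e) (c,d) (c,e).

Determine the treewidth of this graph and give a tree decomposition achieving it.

Treewidth 3.
One optimal decomposition is:
Bags: B1 = {a, b, c, d}  B2 = {a, b, c, e}
Tree: B1–B2

Each bag holds 4 vertices, so the decomposition has width 3, which upper-bounds the treewidth. Conversely, {a, b, c, d} is a clique of size 4, and the vertices of any clique must share a bag in every tree decomposition; so some bag has ≥ 4 vertices and tw(G) ≥ 3. Combining the bounds, tw(G) = 3.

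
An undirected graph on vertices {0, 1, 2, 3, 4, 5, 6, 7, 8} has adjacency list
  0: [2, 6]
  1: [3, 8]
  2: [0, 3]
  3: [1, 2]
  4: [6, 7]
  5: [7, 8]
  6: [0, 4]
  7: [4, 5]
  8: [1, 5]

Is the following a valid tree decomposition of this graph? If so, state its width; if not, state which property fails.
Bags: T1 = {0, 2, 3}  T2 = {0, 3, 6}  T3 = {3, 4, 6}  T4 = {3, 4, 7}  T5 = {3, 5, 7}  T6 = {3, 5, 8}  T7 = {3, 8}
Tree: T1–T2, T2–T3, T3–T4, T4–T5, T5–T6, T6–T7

A tree decomposition must satisfy three properties: every vertex lies in some bag; for every edge, both endpoints lie together in some bag; and for every vertex, the bags containing it form a connected subtree. Here vertex 1 appears in no bag, so the decomposition is invalid.

No — vertex 1 appears in no bag.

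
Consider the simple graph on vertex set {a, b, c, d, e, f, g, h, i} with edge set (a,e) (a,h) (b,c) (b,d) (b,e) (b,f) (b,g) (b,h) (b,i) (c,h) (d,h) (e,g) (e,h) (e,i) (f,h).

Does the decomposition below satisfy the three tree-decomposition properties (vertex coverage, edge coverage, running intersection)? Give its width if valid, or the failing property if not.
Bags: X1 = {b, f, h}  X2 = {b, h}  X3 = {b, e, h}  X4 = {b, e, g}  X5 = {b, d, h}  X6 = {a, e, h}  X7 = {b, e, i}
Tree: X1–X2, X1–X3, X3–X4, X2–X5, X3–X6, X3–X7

A tree decomposition must satisfy three properties: every vertex lies in some bag; for every edge, both endpoints lie together in some bag; and for every vertex, the bags containing it form a connected subtree. Here vertex c appears in no bag, so the decomposition is invalid.

No — vertex c appears in no bag.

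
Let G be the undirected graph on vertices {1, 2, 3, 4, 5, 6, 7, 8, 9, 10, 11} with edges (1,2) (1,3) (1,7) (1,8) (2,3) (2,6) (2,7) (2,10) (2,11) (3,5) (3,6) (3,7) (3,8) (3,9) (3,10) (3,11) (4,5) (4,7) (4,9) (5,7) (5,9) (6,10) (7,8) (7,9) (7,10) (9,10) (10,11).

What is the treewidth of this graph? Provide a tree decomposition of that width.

The largest bag has 4 vertices, giving width 3; this decomposition certifies tw(G) ≤ 3. On the other hand G contains the 4-clique {2, 3, 10, 11}. A clique must lie in a single bag of any decomposition, so no decomposition can have width below 3. Hence tw(G) = 3 exactly.

Treewidth 3.
One optimal decomposition is:
Bags: B1 = {2, 3, 7, 10}  B2 = {3, 7, 9, 10}  B3 = {2, 3, 6, 10}  B4 = {3, 5, 7, 9}  B5 = {1, 2, 3, 7}  B6 = {2, 3, 10, 11}  B7 = {1, 3, 7, 8}  B8 = {4, 5, 7, 9}
Tree: B1–B2, B1–B3, B2–B4, B1–B5, B3–B6, B5–B7, B4–B8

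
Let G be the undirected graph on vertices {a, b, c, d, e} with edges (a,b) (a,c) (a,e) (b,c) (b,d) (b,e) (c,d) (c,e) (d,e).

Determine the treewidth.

3

A width-3 tree decomposition is:
Bags: B1 = {b, c, d, e}  B2 = {a, b, c, e}
Tree: B1–B2
Every bag has size at most 4, so the width is 4 − 1 = 3 and tw(G) ≤ 3. Conversely, {b, c, d, e} is a clique of size 4, and the vertices of any clique must share a bag in every tree decomposition; so some bag has ≥ 4 vertices and tw(G) ≥ 3. Therefore the treewidth is 3.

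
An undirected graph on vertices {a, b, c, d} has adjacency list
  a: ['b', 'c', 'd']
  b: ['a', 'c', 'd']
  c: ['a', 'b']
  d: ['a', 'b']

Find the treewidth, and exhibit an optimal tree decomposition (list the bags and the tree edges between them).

Each bag holds 3 vertices, so the decomposition has width 2, which upper-bounds the treewidth. For the lower bound, the 3 vertices {a, b, d} are pairwise adjacent, and any tree decomposition puts a clique entirely inside one bag — forcing width ≥ 2. The upper and lower bounds meet at 2, so that is the treewidth.

Treewidth 2.
One optimal decomposition is:
Bags: B1 = {a, b, d}  B2 = {a, b, c}
Tree: B1–B2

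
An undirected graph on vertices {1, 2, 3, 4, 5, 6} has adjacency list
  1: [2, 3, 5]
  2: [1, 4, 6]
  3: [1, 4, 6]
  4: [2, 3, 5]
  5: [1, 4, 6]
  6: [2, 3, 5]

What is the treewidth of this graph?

A width-3 tree decomposition is:
Bags: B1 = {1, 2, 4, 6}  B2 = {1, 4, 5, 6}  B3 = {1, 3, 4, 6}
Tree: B1–B2, B2–B3
The largest bag has 4 vertices, giving width 3; this decomposition certifies tw(G) ≤ 3. For the lower bound: the 4 vertex sets {1,2}, {5,6}, {4}, {3} are disjoint, each induces a connected subgraph, and every pair is joined by at least one edge of G. Contracting each set to a single vertex therefore yields K_{4} as a minor, and since treewidth is minor-monotone, tw(G) ≥ tw(K_{4}) = 3. Combining the bounds, tw(G) = 3.

3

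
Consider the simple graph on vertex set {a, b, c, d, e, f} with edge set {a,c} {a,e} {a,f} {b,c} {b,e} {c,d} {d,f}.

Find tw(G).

A width-2 tree decomposition is:
Bags: B1 = {a, d, f}  B2 = {a, c, d}  B3 = {a, c, e}  B4 = {b, c, e}
Tree: B1–B2, B2–B3, B3–B4
Each bag holds 3 vertices, so the decomposition has width 2, which upper-bounds the treewidth. Since f–d–c–a–f is a cycle in G, G is not acyclic. Forests are exactly the graphs of treewidth ≤ 1, so tw(G) ≥ 2. Hence tw(G) = 2 exactly.

2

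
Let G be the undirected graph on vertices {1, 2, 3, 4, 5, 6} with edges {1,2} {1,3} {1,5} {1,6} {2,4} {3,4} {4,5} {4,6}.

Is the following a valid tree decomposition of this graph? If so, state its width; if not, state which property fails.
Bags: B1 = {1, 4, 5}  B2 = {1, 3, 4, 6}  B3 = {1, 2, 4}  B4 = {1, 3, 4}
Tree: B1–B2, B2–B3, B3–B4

A tree decomposition must satisfy three properties: every vertex lies in some bag; for every edge, both endpoints lie together in some bag; and for every vertex, the bags containing it form a connected subtree. Here bags containing vertex 3 are not connected in the tree, so the decomposition is invalid.

No — bags containing vertex 3 are not connected in the tree.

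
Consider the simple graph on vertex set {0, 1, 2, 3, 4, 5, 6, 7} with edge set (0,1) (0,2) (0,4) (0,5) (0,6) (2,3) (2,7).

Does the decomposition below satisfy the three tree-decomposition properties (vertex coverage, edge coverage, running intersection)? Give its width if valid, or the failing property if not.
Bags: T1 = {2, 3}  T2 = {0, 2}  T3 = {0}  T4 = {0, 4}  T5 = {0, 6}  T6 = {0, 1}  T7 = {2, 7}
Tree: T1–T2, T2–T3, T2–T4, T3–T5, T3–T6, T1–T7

A tree decomposition must satisfy three properties: every vertex lies in some bag; for every edge, both endpoints lie together in some bag; and for every vertex, the bags containing it form a connected subtree. Here vertex 5 appears in no bag, so the decomposition is invalid.

No — vertex 5 appears in no bag.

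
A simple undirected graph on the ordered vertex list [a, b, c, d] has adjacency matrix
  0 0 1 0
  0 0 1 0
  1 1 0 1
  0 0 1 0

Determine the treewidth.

1

A width-1 tree decomposition is:
Bags: B1 = {c, d}  B2 = {a, c}  B3 = {b, c}
Tree: B1–B2, B2–B3
Every bag has size at most 2, so the width is 2 − 1 = 1 and tw(G) ≤ 1. Any graph with an edge has treewidth ≥ 1, and G has the edge c–d. Combining the bounds, tw(G) = 1.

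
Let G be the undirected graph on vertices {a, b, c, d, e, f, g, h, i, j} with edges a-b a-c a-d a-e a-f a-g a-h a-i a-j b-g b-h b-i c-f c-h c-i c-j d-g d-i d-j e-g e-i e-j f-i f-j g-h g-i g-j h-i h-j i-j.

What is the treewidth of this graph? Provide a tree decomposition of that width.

Treewidth 4.
One optimal decomposition is:
Bags: B1 = {a, e, g, i, j}  B2 = {a, d, g, i, j}  B3 = {a, g, h, i, j}  B4 = {a, c, h, i, j}  B5 = {a, b, g, h, i}  B6 = {a, c, f, i, j}
Tree: B1–B2, B2–B3, B3–B4, B3–B5, B4–B6

Each bag holds 5 vertices, so the decomposition has width 4, which upper-bounds the treewidth. On the other hand G contains the 5-clique {a, d, g, i, j}. A clique must lie in a single bag of any decomposition, so no decomposition can have width below 4. The upper and lower bounds meet at 4, so that is the treewidth.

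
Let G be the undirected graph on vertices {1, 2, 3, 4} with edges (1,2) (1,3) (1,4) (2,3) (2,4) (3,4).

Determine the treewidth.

3

A width-3 tree decomposition is:
Bags: B1 = {1, 2, 3, 4}
Tree: (single bag)
With just one bag of size 4, the width is 4 − 1 = 3, so tw(G) ≤ 3. Conversely, {1, 2, 3, 4} is a clique of size 4, and the vertices of any clique must share a bag in every tree decomposition; so some bag has ≥ 4 vertices and tw(G) ≥ 3. The upper and lower bounds meet at 3, so that is the treewidth.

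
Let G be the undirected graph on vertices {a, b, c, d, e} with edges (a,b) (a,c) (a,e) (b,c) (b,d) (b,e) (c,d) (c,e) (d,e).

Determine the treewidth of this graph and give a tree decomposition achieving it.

Treewidth 3.
Bags: B1 = {a, b, c, e}  B2 = {b, c, d, e}
Tree: B1–B2

Each bag holds 4 vertices, so the decomposition has width 3, which upper-bounds the treewidth. Conversely, {b, c, d, e} is a clique of size 4, and the vertices of any clique must share a bag in every tree decomposition; so some bag has ≥ 4 vertices and tw(G) ≥ 3. Hence tw(G) = 3 exactly.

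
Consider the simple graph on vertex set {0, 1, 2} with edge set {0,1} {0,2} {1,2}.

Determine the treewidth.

2

A width-2 tree decomposition is:
Bags: B1 = {0, 1, 2}
Tree: (single bag)
A single bag containing all 3 vertices is trivially a valid decomposition of width 2. Conversely, {0, 1, 2} is a clique of size 3, and the vertices of any clique must share a bag in every tree decomposition; so some bag has ≥ 3 vertices and tw(G) ≥ 2. The upper and lower bounds meet at 2, so that is the treewidth.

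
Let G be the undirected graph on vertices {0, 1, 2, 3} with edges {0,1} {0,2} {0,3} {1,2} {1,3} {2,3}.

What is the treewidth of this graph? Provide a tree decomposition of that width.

Treewidth 3.
One such decomposition:
Bags: B1 = {0, 1, 2, 3}
Tree: (single bag)

A single bag containing all 4 vertices is trivially a valid decomposition of width 3. For the lower bound, the 4 vertices {0, 1, 2, 3} are pairwise adjacent, and any tree decomposition puts a clique entirely inside one bag — forcing width ≥ 3. The upper and lower bounds meet at 3, so that is the treewidth.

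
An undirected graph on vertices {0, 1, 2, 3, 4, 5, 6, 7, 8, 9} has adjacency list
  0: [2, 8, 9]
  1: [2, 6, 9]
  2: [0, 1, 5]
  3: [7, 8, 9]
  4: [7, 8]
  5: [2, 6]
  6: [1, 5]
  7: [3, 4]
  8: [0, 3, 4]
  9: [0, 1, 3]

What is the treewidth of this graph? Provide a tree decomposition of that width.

Every bag has size at most 3, so the width is 3 − 1 = 2 and tw(G) ≤ 2. The edges 5–6–1–2–5 form a cycle, so G is not a tree and its treewidth is at least 2. The upper and lower bounds meet at 2, so that is the treewidth.

Treewidth 2.
Bags: B1 = {2, 5, 6}  B2 = {1, 2, 6}  B3 = {0, 1, 2}  B4 = {0, 1, 9}  B5 = {0, 8, 9}  B6 = {3, 8, 9}  B7 = {3, 4, 8}  B8 = {3, 4, 7}
Tree: B1–B2, B2–B3, B3–B4, B4–B5, B5–B6, B6–B7, B7–B8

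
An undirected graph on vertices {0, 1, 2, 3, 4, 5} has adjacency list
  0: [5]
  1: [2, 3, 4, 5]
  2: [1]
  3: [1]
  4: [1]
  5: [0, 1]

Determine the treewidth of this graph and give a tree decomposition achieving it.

The largest bag has 2 vertices, giving width 1; this decomposition certifies tw(G) ≤ 1. Any graph with an edge has treewidth ≥ 1, and G has the edge 1–5. Therefore the treewidth is 1.

Treewidth 1.
Bags: B1 = {1, 5}  B2 = {1, 4}  B3 = {0, 5}  B4 = {1, 3}  B5 = {1, 2}
Tree: B1–B2, B1–B3, B2–B4, B4–B5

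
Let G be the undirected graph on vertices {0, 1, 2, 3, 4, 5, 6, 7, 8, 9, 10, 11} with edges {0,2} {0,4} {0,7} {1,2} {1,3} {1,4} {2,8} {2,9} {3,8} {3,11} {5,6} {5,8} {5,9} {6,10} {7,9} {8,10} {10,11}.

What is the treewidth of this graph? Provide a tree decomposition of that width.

Treewidth 3.
One optimal decomposition is:
Bags: B1 = {3, 6, 10, 11}  B2 = {3, 6, 8, 10}  B3 = {3, 5, 6, 8}  B4 = {1, 3, 5, 8}  B5 = {1, 2, 5, 8}  B6 = {1, 2, 5, 9}  B7 = {1, 2, 4, 9}  B8 = {0, 2, 4, 9}  B9 = {0, 4, 7, 9}
Tree: B1–B2, B2–B3, B3–B4, B4–B5, B5–B6, B6–B7, B7–B8, B8–B9

Each bag holds 4 vertices, so the decomposition has width 3, which upper-bounds the treewidth. For the lower bound: the 4 vertex sets {6,10,11}, {3}, {8}, {1,2,5,9} are disjoint, each induces a connected subgraph, and every pair is joined by at least one edge of G. Contracting each set to a single vertex therefore yields K_{4} as a minor, and since treewidth is minor-monotone, tw(G) ≥ tw(K_{4}) = 3. Combining the bounds, tw(G) = 3.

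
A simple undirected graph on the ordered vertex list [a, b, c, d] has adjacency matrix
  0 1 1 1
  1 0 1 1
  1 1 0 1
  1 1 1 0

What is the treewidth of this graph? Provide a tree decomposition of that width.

A single bag containing all 4 vertices is trivially a valid decomposition of width 3. On the other hand G contains the 4-clique {a, b, c, d}. A clique must lie in a single bag of any decomposition, so no decomposition can have width below 3. The upper and lower bounds meet at 3, so that is the treewidth.

Treewidth 3.
One optimal decomposition is:
Bags: B1 = {a, b, c, d}
Tree: (single bag)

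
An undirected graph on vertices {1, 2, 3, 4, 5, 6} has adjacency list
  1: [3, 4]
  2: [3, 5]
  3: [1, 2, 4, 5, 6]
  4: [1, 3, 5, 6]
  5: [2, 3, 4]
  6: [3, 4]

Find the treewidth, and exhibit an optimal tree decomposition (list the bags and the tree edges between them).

The largest bag has 3 vertices, giving width 2; this decomposition certifies tw(G) ≤ 2. On the other hand G contains the 3-clique {2, 3, 5}. A clique must lie in a single bag of any decomposition, so no decomposition can have width below 2. Hence tw(G) = 2 exactly.

Treewidth 2.
One optimal decomposition is:
Bags: B1 = {1, 3, 4}  B2 = {3, 4, 5}  B3 = {3, 4, 6}  B4 = {2, 3, 5}
Tree: B1–B2, B1–B3, B2–B4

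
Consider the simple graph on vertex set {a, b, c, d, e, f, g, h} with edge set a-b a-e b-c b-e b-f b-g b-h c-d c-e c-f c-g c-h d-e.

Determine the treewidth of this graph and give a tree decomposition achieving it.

Treewidth 2.
Bags: B1 = {b, c, e}  B2 = {b, c, f}  B3 = {b, c, h}  B4 = {c, d, e}  B5 = {b, c, g}  B6 = {a, b, e}
Tree: B1–B2, B2–B3, B1–B4, B3–B5, B1–B6

The largest bag has 3 vertices, giving width 2; this decomposition certifies tw(G) ≤ 2. For the lower bound, the 3 vertices {c, d, e} are pairwise adjacent, and any tree decomposition puts a clique entirely inside one bag — forcing width ≥ 2. The upper and lower bounds meet at 2, so that is the treewidth.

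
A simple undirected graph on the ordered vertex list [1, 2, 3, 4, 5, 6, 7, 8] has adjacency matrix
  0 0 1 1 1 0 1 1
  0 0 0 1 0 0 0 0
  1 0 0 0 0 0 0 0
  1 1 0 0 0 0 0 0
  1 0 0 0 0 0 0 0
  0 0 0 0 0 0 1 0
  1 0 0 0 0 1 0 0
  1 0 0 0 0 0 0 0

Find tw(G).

A width-1 tree decomposition is:
Bags: B1 = {1, 7}  B2 = {1, 4}  B3 = {6, 7}  B4 = {1, 3}  B5 = {1, 5}  B6 = {1, 8}  B7 = {2, 4}
Tree: B1–B2, B1–B3, B2–B4, B4–B5, B4–B6, B2–B7
The largest bag has 2 vertices, giving width 1; this decomposition certifies tw(G) ≤ 1. Any graph with an edge has treewidth ≥ 1, and G has the edge 7–1. Hence tw(G) = 1 exactly.

1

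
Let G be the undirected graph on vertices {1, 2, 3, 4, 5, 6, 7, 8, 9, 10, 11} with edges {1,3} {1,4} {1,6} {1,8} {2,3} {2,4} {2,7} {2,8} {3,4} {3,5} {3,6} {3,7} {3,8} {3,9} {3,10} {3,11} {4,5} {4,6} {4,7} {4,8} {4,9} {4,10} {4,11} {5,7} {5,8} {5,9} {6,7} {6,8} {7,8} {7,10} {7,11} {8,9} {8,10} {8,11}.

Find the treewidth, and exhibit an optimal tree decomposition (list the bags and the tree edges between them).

Treewidth 4.
Bags: B1 = {3, 4, 6, 7, 8}  B2 = {1, 3, 4, 6, 8}  B3 = {3, 4, 7, 8, 11}  B4 = {3, 4, 5, 7, 8}  B5 = {3, 4, 5, 8, 9}  B6 = {2, 3, 4, 7, 8}  B7 = {3, 4, 7, 8, 10}
Tree: B1–B2, B1–B3, B1–B4, B4–B5, B3–B6, B3–B7

Each bag holds 5 vertices, so the decomposition has width 4, which upper-bounds the treewidth. For the lower bound, the 5 vertices {1, 3, 4, 6, 8} are pairwise adjacent, and any tree decomposition puts a clique entirely inside one bag — forcing width ≥ 4. Hence tw(G) = 4 exactly.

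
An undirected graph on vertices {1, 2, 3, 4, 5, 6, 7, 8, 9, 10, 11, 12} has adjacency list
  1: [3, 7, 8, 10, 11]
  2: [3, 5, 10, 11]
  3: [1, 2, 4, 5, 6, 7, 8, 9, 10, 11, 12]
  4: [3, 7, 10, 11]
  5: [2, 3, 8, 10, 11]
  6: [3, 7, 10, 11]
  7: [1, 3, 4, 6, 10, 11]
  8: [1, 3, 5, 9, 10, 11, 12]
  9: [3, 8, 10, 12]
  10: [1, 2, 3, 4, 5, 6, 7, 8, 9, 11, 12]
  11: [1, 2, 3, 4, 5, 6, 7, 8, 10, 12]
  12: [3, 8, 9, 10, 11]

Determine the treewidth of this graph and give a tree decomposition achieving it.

Treewidth 4.
One optimal decomposition is:
Bags: B1 = {1, 3, 7, 10, 11}  B2 = {3, 4, 7, 10, 11}  B3 = {1, 3, 8, 10, 11}  B4 = {3, 5, 8, 10, 11}  B5 = {3, 8, 10, 11, 12}  B6 = {3, 8, 9, 10, 12}  B7 = {2, 3, 5, 10, 11}  B8 = {3, 6, 7, 10, 11}
Tree: B1–B2, B1–B3, B3–B4, B3–B5, B5–B6, B4–B7, B1–B8

The largest bag has 5 vertices, giving width 4; this decomposition certifies tw(G) ≤ 4. For the lower bound, the 5 vertices {3, 8, 9, 10, 12} are pairwise adjacent, and any tree decomposition puts a clique entirely inside one bag — forcing width ≥ 4. Therefore the treewidth is 4.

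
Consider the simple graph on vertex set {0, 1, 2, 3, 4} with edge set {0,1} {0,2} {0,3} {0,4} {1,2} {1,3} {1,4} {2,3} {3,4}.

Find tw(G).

A width-3 tree decomposition is:
Bags: B1 = {0, 1, 2, 3}  B2 = {0, 1, 3, 4}
Tree: B1–B2
Each bag holds 4 vertices, so the decomposition has width 3, which upper-bounds the treewidth. For the lower bound, the 4 vertices {0, 1, 2, 3} are pairwise adjacent, and any tree decomposition puts a clique entirely inside one bag — forcing width ≥ 3. Therefore the treewidth is 3.

3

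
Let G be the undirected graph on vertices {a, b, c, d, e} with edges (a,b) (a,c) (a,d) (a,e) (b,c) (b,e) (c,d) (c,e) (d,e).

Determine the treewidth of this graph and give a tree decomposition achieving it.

Treewidth 3.
One optimal decomposition is:
Bags: B1 = {a, b, c, e}  B2 = {a, c, d, e}
Tree: B1–B2

The largest bag has 4 vertices, giving width 3; this decomposition certifies tw(G) ≤ 3. Conversely, {a, c, d, e} is a clique of size 4, and the vertices of any clique must share a bag in every tree decomposition; so some bag has ≥ 4 vertices and tw(G) ≥ 3. The upper and lower bounds meet at 3, so that is the treewidth.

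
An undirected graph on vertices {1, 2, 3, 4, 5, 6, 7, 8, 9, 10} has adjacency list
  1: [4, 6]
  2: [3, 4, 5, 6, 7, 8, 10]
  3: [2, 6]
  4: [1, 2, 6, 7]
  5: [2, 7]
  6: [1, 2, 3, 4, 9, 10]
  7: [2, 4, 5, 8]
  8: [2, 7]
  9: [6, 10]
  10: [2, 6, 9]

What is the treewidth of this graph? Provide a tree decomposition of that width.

The largest bag has 3 vertices, giving width 2; this decomposition certifies tw(G) ≤ 2. Conversely, {1, 4, 6} is a clique of size 3, and the vertices of any clique must share a bag in every tree decomposition; so some bag has ≥ 3 vertices and tw(G) ≥ 2. Combining the bounds, tw(G) = 2.

Treewidth 2.
One optimal decomposition is:
Bags: B1 = {2, 4, 6}  B2 = {2, 6, 10}  B3 = {2, 4, 7}  B4 = {2, 5, 7}  B5 = {1, 4, 6}  B6 = {2, 3, 6}  B7 = {6, 9, 10}  B8 = {2, 7, 8}
Tree: B1–B2, B1–B3, B3–B4, B1–B5, B1–B6, B2–B7, B3–B8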